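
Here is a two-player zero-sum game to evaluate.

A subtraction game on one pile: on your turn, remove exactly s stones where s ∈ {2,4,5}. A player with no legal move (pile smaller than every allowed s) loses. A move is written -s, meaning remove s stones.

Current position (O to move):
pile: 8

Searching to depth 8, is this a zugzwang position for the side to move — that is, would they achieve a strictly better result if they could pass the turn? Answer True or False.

ply 1, O at 8 | -2=-1→6*; -4=-1→4; -5=-1→3
ply 2, X at 6 | -2=-1→4; -4=-1→2; -5=+1→1*
ply 3: 1 is terminal -1 (O); from 8 depth 8
suppose O passes — search the same position with X to move:
pass> ply 1, X at 8 | -2=-1→6*; -4=-1→4; -5=-1→3
pass> ply 2, O at 6 | -2=-1→4; -4=-1→2; -5=+1→1*
pass> ply 3: 1 is terminal -1 (X); from 8 depth 8
for O: play -1, pass +1

zugzwang(8, O) = True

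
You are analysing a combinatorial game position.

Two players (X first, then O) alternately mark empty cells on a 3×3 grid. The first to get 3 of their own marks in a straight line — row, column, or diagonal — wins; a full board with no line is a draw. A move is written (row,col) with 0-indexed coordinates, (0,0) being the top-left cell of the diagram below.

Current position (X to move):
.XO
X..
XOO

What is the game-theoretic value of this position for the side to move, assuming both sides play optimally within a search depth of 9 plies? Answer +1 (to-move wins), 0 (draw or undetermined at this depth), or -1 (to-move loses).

value(.XO/X../XOO, X) = +1

ply 1, X at .XO/X../XOO | (0,0)=+1→XXO/X../XOO*; (1,1)=-1→.XO/XX./XOO; (1,2)=+1→.XO/X.X/XOO
ply 2: XXO/X../XOO is terminal -1 (O); from .XO/X../XOO depth 9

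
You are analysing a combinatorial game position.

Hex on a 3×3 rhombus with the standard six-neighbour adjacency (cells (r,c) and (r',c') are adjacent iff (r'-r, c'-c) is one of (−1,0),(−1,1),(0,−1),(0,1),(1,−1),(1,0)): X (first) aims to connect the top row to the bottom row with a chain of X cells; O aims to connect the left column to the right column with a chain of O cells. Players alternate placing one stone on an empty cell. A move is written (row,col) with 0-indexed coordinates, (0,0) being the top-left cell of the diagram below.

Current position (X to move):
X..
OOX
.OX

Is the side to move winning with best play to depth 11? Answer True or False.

[X../OOX/.OX] X move#1: (0,1):-1/XX./OOX/.OX, (0,2):+1/X.X/OOX/.OX*, (2,0):-1/X../OOX/XOX
[X.X/OOX/.OX] end (terminal -1, O#2); searched X../OOX/.OX to 11

X winning at [X../OOX/.OX]: True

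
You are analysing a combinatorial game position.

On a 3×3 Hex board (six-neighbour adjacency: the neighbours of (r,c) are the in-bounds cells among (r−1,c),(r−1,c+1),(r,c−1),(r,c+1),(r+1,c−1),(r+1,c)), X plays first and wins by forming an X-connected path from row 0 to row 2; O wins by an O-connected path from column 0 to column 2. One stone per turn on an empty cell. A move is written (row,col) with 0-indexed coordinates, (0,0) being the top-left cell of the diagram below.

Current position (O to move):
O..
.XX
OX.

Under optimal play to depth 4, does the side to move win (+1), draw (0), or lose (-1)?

ply 1, O at O../.XX/OX. | (0,1)=-1→OO./.XX/OX.*; (0,2)=-1→O.O/.XX/OX.; (1,0)=-1→O../OXX/OX.; (2,2)=-1→O../.XX/OXO
ply 2, X at OO./.XX/OX. | (0,2)=+1→OOX/.XX/OX.*; (1,0)=-1→OO./XXX/OX.; (2,2)=-1→OO./.XX/OXX
ply 3: OOX/.XX/OX. is terminal -1 (O); from O../.XX/OX. depth 4

value(O../.XX/OX., O) = -1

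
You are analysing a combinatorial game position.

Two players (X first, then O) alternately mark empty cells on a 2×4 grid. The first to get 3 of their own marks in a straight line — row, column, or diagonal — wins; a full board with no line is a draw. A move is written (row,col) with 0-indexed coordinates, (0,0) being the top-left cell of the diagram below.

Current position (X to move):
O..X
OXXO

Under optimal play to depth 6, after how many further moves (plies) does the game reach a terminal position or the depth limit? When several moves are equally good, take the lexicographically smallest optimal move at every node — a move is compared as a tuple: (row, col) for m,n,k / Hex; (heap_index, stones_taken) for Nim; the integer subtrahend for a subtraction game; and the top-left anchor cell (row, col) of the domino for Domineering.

PV length from [O..X/OXXO]: 2 plies

ply 1, X at O..X/OXXO | (0,1)=+0→OX.X/OXXO*; (0,2)=+0→O.XX/OXXO
ply 2, O at OX.X/OXXO | (0,2)=+0→OXOX/OXXO*
ply 3: OXOX/OXXO is terminal +0 (X); from O..X/OXXO depth 6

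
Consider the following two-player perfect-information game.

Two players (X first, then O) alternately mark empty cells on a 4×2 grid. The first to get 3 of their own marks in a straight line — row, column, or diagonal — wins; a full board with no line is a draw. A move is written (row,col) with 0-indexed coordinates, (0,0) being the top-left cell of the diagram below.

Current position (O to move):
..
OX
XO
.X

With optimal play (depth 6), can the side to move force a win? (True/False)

p1 O@[../OX/XO/.X]: (0,0)[O./OX/XO/.X]+0* (0,1)[.O/OX/XO/.X]+0 (3,0)[../OX/XO/OX]+0
p2 X@[O./OX/XO/.X]: (0,1)[OX/OX/XO/.X]+0* (3,0)[O./OX/XO/XX]+0
p3 O@[OX/OX/XO/.X]: (3,0)[OX/OX/XO/OX]+0*
p4 X@[OX/OX/XO/OX] terminal +0; root [../OX/XO/.X] d6

O winning at [../OX/XO/.X]: False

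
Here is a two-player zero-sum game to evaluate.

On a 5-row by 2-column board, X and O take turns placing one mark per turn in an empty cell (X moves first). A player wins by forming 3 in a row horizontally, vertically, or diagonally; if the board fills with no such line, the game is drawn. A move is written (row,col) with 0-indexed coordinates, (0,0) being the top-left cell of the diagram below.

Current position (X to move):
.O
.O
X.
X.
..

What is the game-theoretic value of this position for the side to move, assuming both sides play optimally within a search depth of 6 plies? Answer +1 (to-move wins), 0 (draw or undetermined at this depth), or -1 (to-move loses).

p1 X@[.O/.O/X./X./..]: (0,0)[XO/.O/X./X./..]-1 (1,0)[.O/XO/X./X./..]+1* (2,1)[.O/.O/XX/X./..]+1 (3,1)[.O/.O/X./XX/..]-1 (4,0)[.O/.O/X./X./X.]+1 (4,1)[.O/.O/X./X./.X]-1
p2 O@[.O/XO/X./X./..] terminal -1; root [.O/.O/X./X./..] d6

value(.O/.O/X./X./.., X) = +1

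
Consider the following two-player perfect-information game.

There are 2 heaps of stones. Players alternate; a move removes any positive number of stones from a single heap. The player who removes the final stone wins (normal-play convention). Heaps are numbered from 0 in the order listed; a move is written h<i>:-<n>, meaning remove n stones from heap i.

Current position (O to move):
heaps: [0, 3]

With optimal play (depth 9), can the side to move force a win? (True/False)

ply 1, O at (0,3) | h1:-1=-1→(0,2); h1:-2=-1→(0,1); h1:-3=+1→(0,0)*
ply 2: (0,0) is terminal -1 (X); from (0,3) depth 9

O winning at [(0,3)]: True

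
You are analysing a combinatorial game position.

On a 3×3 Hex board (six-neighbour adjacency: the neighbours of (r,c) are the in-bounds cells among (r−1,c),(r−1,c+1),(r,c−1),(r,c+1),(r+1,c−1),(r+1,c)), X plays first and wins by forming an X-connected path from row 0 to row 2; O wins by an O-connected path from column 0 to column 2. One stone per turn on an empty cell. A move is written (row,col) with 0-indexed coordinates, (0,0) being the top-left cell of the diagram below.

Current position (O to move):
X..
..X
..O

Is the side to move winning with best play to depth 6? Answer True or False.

O winning at [X../..X/..O]: True

[X../..X/..O] O move#1: (0,1):-1/XO./..X/..O, (0,2):-1/X.O/..X/..O, (1,0):-1/X../O.X/..O, (1,1):+1/X../.OX/..O*, (2,0):-1/X../..X/O.O, (2,1):-1/X../..X/.OO
[X../.OX/..O] X move#2: (0,1):-1/XX./.OX/..O*, (0,2):-1/X.X/.OX/..O, (1,0):-1/X../XOX/..O, (2,0):-1/X../.OX/X.O, (2,1):-1/X../.OX/.XO
[XX./.OX/..O] O move#3: (0,2):+1/XXO/.OX/..O*, (1,0):+1/XX./OOX/..O, (2,0):+1/XX./.OX/O.O, (2,1):+1/XX./.OX/.OO
[XXO/.OX/..O] X move#4: (1,0):-1/XXO/XOX/..O*, (2,0):-1/XXO/.OX/X.O, (2,1):-1/XXO/.OX/.XO
[XXO/XOX/..O] O move#5: (2,0):+1/XXO/XOX/O.O*, (2,1):-1/XXO/XOX/.OO
[XXO/XOX/O.O] end (terminal -1, X#6); searched X../..X/..O to 6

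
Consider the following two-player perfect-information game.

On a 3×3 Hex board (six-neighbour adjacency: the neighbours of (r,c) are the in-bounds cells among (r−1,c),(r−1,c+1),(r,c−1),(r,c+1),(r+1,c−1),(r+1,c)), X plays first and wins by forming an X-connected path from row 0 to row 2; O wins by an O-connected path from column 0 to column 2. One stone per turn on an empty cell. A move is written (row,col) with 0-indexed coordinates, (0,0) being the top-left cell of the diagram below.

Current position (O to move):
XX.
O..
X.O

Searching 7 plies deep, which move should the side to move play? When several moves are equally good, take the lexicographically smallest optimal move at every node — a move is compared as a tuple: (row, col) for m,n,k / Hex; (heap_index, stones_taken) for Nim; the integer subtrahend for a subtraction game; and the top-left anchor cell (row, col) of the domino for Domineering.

p1 O@[XX./O../X.O]: (0,2)[XXO/O../X.O]-1 (1,1)[XX./OO./X.O]+1* (1,2)[XX./O.O/X.O]-1 (2,1)[XX./O../XOO]-1
p2 X@[XX./OO./X.O]: (0,2)[XXX/OO./X.O]-1* (1,2)[XX./OOX/X.O]-1 (2,1)[XX./OO./XXO]-1
p3 O@[XXX/OO./X.O]: (1,2)[XXX/OOO/X.O]+1* (2,1)[XXX/OO./XOO]+1
p4 X@[XXX/OOO/X.O] terminal -1; root [XX./O../X.O] d7

O's best at [XX./O../X.O]: (1,1)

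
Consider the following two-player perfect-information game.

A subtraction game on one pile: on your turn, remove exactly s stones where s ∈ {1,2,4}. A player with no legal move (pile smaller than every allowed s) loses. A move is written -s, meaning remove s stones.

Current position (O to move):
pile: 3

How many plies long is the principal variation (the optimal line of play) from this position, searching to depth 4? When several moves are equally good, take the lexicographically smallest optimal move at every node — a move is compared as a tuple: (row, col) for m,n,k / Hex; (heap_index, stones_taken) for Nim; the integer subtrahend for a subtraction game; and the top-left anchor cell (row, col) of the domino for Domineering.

ply 1, O at 3 | -1=-1→2*; -2=-1→1
ply 2, X at 2 | -1=-1→1; -2=+1→0*
ply 3: 0 is terminal -1 (O); from 3 depth 4

PV length from [3]: 2 plies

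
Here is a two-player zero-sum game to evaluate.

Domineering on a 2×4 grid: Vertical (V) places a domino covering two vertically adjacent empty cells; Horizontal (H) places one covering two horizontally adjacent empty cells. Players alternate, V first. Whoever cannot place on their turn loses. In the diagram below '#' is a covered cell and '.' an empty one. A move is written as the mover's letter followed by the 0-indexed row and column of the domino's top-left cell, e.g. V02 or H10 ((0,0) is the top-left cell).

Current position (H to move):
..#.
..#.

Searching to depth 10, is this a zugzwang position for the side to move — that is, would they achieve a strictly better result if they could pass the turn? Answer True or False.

[..#./..#.] H move#1: H00:+1/###./..#.*, H10:+1/..#./###.
[###./..#.] V move#2: V03:-1/####/..##*
[####/..##] H move#3: H10:+1/####/####*
[####/####] end (terminal -1, V#4); searched ..#./..#. to 10
if H skipped the turn, V would face:
~ [..#./..#.] V move#1: V00:+1/#.#./#.#.*, V01:+1/.##./.##., V03:-1/..##/..##
~ [#.#./#.#.] end (terminal -1, H#2); searched ..#./..#. to 10
compare (H): move=+1 vs pass=-1

zugzwang(..#./..#., H) = False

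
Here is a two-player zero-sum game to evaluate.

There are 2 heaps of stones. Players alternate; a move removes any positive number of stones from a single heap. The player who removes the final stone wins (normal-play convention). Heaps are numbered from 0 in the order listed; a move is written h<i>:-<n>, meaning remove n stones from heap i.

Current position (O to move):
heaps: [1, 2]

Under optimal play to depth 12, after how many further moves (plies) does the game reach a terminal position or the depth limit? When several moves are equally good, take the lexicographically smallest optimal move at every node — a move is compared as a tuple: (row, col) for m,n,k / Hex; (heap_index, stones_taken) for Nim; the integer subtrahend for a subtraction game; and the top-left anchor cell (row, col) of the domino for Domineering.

PV length from [(1,2)]: 3 plies

p1 O@[(1,2)]: h0:-1[(0,2)]-1 h1:-1[(1,1)]+1* h1:-2[(1,0)]-1
p2 X@[(1,1)]: h0:-1[(0,1)]-1* h1:-1[(1,0)]-1
p3 O@[(0,1)]: h1:-1[(0,0)]+1*
p4 X@[(0,0)] terminal -1; root [(1,2)] d12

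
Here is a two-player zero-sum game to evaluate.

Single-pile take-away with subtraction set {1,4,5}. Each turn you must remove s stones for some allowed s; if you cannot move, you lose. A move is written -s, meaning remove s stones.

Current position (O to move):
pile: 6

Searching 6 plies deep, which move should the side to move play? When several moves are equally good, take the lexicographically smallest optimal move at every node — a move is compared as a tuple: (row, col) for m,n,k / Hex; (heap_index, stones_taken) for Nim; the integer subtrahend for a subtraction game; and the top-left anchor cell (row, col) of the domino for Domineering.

O's best at [6]: -4

[6] O move#1: -1:-1/5, -4:+1/2*, -5:-1/1
[2] X move#2: -1:-1/1*
[1] O move#3: -1:+1/0*
[0] end (terminal -1, X#4); searched 6 to 6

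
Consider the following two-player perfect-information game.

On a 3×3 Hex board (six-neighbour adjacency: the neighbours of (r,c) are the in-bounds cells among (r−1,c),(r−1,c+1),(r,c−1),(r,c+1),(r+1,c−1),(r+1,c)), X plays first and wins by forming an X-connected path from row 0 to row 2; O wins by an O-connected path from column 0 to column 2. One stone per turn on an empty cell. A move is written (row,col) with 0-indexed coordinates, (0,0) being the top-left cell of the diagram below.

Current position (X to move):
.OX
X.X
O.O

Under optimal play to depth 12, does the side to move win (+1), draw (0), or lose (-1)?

value(.OX/X.X/O.O, X) = +1

ply 1, X at .OX/X.X/O.O | (0,0)=-1→XOX/X.X/O.O; (1,1)=-1→.OX/XXX/O.O; (2,1)=+1→.OX/X.X/OXO*
ply 2: .OX/X.X/OXO is terminal -1 (O); from .OX/X.X/O.O depth 12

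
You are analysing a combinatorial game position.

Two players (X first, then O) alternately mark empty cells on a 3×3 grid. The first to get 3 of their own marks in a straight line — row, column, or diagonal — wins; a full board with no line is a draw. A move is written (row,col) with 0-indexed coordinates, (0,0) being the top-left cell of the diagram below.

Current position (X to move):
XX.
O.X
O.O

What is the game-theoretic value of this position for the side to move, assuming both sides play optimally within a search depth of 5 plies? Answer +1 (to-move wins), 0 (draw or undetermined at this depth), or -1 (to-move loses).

value(XX./O.X/O.O, X) = +1

[XX./O.X/O.O] X move#1: (0,2):+1/XXX/O.X/O.O*, (1,1):-1/XX./OXX/O.O, (2,1):+1/XX./O.X/OXO
[XXX/O.X/O.O] end (terminal -1, O#2); searched XX./O.X/O.O to 5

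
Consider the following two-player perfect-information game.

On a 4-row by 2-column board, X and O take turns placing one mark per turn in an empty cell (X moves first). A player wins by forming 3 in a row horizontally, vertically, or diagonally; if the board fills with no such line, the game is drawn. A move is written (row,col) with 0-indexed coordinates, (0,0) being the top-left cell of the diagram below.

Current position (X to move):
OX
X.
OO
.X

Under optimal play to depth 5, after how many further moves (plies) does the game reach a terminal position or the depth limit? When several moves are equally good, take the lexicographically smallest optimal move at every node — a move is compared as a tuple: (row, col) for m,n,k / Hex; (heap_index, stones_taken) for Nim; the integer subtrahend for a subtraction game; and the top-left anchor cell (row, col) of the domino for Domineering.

PV length from [OX/X./OO/.X]: 2 plies

ply 1, X at OX/X./OO/.X | (1,1)=+0→OX/XX/OO/.X*; (3,0)=+0→OX/X./OO/XX
ply 2, O at OX/XX/OO/.X | (3,0)=+0→OX/XX/OO/OX*
ply 3: OX/XX/OO/OX is terminal +0 (X); from OX/X./OO/.X depth 5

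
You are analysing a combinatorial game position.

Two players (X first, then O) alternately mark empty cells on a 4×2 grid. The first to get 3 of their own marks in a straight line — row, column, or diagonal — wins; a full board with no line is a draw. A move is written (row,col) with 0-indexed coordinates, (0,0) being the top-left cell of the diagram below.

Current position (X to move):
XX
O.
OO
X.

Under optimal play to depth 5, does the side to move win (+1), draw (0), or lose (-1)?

value(XX/O./OO/X., X) = 0

[XX/O./OO/X.] X move#1: (1,1):+0/XX/OX/OO/X.*, (3,1):+0/XX/O./OO/XX
[XX/OX/OO/X.] O move#2: (3,1):+0/XX/OX/OO/XO*
[XX/OX/OO/XO] end (terminal +0, X#3); searched XX/O./OO/X. to 5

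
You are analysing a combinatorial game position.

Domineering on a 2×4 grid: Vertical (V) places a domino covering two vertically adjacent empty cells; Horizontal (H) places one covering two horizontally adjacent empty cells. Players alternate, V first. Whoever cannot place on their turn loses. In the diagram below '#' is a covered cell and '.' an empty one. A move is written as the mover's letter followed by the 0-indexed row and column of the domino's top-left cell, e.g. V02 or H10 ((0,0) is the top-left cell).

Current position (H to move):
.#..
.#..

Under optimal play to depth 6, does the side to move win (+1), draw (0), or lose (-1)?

value(.#../.#.., H) = +1

[.#../.#..] H move#1: H02:+1/.###/.#..*, H12:+1/.#../.###
[.###/.#..] V move#2: V00:-1/####/##..*
[####/##..] H move#3: H12:+1/####/####*
[####/####] end (terminal -1, V#4); searched .#../.#.. to 6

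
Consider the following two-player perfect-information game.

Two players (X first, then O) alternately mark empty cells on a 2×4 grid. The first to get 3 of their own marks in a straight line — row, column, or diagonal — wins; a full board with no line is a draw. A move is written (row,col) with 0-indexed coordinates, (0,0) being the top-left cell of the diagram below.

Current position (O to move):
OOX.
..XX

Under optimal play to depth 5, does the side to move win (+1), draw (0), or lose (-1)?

value(OOX./..XX, O) = 0

ply 1, O at OOX./..XX | (0,3)=-1→OOXO/..XX; (1,0)=-1→OOX./O.XX; (1,1)=+0→OOX./.OXX*
ply 2, X at OOX./.OXX | (0,3)=+0→OOXX/.OXX*; (1,0)=+0→OOX./XOXX
ply 3, O at OOXX/.OXX | (1,0)=+0→OOXX/OOXX*
ply 4: OOXX/OOXX is terminal +0 (X); from OOX./..XX depth 5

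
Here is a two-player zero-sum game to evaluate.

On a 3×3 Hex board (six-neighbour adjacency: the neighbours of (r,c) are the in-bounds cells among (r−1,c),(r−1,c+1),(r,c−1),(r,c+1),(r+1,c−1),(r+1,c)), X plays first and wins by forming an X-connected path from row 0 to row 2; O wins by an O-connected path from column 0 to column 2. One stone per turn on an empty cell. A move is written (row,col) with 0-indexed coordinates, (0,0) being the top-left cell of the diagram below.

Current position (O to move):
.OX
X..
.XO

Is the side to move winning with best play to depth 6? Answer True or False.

ply 1, O at .OX/X../.XO | (0,0)=-1→OOX/X../.XO*; (1,1)=-1→.OX/XO./.XO; (1,2)=-1→.OX/X.O/.XO; (2,0)=-1→.OX/X../OXO
ply 2, X at OOX/X../.XO | (1,1)=+1→OOX/XX./.XO*; (1,2)=+1→OOX/X.X/.XO; (2,0)=+1→OOX/X../XXO
ply 3: OOX/XX./.XO is terminal -1 (O); from .OX/X../.XO depth 6

O winning at [.OX/X../.XO]: False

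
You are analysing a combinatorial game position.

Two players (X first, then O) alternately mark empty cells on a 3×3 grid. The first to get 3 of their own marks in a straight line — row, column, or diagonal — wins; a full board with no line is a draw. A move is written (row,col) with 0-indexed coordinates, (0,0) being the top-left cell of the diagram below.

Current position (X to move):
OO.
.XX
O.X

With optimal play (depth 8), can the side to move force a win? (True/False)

X winning at [OO./.XX/O.X]: True

p1 X@[OO./.XX/O.X]: (0,2)[OOX/.XX/O.X]+1* (1,0)[OO./XXX/O.X]+1 (2,1)[OO./.XX/OXX]-1
p2 O@[OOX/.XX/O.X] terminal -1; root [OO./.XX/O.X] d8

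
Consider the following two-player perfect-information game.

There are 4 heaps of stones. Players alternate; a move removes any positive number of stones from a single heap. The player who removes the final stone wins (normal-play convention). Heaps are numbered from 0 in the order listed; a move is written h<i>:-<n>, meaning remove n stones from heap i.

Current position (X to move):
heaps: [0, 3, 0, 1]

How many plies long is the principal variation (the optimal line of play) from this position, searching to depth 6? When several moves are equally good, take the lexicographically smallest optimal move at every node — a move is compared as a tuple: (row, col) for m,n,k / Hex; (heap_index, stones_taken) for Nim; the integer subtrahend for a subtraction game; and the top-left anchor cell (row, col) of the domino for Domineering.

PV length from [(0,3,0,1)]: 3 plies

p1 X@[(0,3,0,1)]: h1:-1[(0,2,0,1)]-1 h1:-2[(0,1,0,1)]+1* h1:-3[(0,0,0,1)]-1 h3:-1[(0,3,0,0)]-1
p2 O@[(0,1,0,1)]: h1:-1[(0,0,0,1)]-1* h3:-1[(0,1,0,0)]-1
p3 X@[(0,0,0,1)]: h3:-1[(0,0,0,0)]+1*
p4 O@[(0,0,0,0)] terminal -1; root [(0,3,0,1)] d6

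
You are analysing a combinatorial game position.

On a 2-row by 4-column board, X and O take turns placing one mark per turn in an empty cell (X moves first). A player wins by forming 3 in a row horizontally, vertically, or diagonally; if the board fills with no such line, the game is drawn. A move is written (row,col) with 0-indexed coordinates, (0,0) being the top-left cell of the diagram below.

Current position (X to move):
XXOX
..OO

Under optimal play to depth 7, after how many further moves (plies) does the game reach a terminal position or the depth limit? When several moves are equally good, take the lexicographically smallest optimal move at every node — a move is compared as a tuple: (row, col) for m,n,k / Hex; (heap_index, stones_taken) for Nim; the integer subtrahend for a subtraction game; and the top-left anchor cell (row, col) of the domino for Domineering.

p1 X@[XXOX/..OO]: (1,0)[XXOX/X.OO]-1 (1,1)[XXOX/.XOO]+0*
p2 O@[XXOX/.XOO]: (1,0)[XXOX/OXOO]+0*
p3 X@[XXOX/OXOO] terminal +0; root [XXOX/..OO] d7

PV length from [XXOX/..OO]: 2 plies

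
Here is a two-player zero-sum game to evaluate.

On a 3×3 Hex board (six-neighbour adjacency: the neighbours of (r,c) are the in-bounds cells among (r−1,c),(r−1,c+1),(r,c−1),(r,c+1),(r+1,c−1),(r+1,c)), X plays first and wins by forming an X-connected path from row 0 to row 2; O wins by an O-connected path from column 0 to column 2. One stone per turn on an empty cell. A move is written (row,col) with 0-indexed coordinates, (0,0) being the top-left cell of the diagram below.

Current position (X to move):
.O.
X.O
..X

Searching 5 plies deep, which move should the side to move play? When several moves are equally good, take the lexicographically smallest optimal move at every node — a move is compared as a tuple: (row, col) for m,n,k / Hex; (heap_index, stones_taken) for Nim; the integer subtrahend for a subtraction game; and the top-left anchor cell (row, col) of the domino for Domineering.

p1 X@[.O./X.O/..X]: (0,0)[XO./X.O/..X]-1 (0,2)[.OX/X.O/..X]-1 (1,1)[.O./XXO/..X]+1* (2,0)[.O./X.O/X.X]-1 (2,1)[.O./X.O/.XX]-1
p2 O@[.O./XXO/..X]: (0,0)[OO./XXO/..X]-1* (0,2)[.OO/XXO/..X]-1 (2,0)[.O./XXO/O.X]-1 (2,1)[.O./XXO/.OX]-1
p3 X@[OO./XXO/..X]: (0,2)[OOX/XXO/..X]+1* (2,0)[OO./XXO/X.X]-1 (2,1)[OO./XXO/.XX]-1
p4 O@[OOX/XXO/..X]: (2,0)[OOX/XXO/O.X]-1* (2,1)[OOX/XXO/.OX]-1
p5 X@[OOX/XXO/O.X]: (2,1)[OOX/XXO/OXX]+1*
p6 O@[OOX/XXO/OXX] terminal -1; root [.O./X.O/..X] d5

X's best at [.O./X.O/..X]: (1,1)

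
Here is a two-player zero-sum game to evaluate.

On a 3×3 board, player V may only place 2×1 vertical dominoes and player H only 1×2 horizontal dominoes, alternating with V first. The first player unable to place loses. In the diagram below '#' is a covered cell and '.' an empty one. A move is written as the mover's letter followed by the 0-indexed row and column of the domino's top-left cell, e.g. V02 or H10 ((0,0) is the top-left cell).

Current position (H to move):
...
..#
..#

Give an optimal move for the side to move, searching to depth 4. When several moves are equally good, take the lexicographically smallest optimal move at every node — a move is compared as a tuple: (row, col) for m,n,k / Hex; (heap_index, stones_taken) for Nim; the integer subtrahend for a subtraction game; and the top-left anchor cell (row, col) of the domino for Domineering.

H's best at [.../..#/..#]: H10

p1 H@[.../..#/..#]: H00[##./..#/..#]-1 H01[.##/..#/..#]-1 H10[.../###/..#]+1* H20[.../..#/###]-1
p2 V@[.../###/..#] terminal -1; root [.../..#/..#] d4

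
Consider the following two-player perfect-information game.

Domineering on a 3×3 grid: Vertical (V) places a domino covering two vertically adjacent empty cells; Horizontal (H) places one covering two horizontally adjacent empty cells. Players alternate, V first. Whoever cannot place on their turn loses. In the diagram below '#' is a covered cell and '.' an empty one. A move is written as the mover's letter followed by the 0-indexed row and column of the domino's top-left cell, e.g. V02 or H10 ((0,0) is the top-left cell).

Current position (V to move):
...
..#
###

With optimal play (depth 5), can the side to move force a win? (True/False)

V winning at [.../..#/###]: True

[.../..#/###] V move#1: V00:-1/#../#.#/###, V01:+1/.#./.##/###*
[.#./.##/###] end (terminal -1, H#2); searched .../..#/### to 5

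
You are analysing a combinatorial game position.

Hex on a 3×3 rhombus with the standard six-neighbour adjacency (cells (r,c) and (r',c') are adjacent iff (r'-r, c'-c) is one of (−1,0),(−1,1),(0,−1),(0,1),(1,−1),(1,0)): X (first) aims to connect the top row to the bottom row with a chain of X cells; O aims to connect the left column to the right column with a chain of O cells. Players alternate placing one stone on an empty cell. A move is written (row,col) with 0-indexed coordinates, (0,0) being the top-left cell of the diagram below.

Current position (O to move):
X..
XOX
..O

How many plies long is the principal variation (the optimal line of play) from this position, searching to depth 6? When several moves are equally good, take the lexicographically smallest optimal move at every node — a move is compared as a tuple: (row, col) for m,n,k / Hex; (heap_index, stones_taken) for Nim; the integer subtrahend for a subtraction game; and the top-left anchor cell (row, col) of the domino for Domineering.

[X../XOX/..O] O move#1: (0,1):-1/XO./XOX/..O, (0,2):-1/X.O/XOX/..O, (2,0):+1/X../XOX/O.O*, (2,1):-1/X../XOX/.OO
[X../XOX/O.O] X move#2: (0,1):-1/XX./XOX/O.O*, (0,2):-1/X.X/XOX/O.O, (2,1):-1/X../XOX/OXO
[XX./XOX/O.O] O move#3: (0,2):+1/XXO/XOX/O.O*, (2,1):+1/XX./XOX/OOO
[XXO/XOX/O.O] end (terminal -1, X#4); searched X../XOX/..O to 6

PV length from [X../XOX/..O]: 3 plies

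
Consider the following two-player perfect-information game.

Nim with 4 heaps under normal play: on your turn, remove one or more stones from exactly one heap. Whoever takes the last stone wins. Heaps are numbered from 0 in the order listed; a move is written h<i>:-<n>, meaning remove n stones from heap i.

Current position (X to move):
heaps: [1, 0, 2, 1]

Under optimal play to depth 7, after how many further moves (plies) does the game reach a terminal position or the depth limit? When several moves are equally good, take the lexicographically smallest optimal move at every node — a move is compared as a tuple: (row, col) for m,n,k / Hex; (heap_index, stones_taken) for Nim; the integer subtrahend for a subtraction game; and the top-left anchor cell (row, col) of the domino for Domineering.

PV length from [(1,0,2,1)]: 3 plies

[(1,0,2,1)] X move#1: h0:-1:-1/(0,0,2,1), h2:-1:-1/(1,0,1,1), h2:-2:+1/(1,0,0,1)*, h3:-1:-1/(1,0,2,0)
[(1,0,0,1)] O move#2: h0:-1:-1/(0,0,0,1)*, h3:-1:-1/(1,0,0,0)
[(0,0,0,1)] X move#3: h3:-1:+1/(0,0,0,0)*
[(0,0,0,0)] end (terminal -1, O#4); searched (1,0,2,1) to 7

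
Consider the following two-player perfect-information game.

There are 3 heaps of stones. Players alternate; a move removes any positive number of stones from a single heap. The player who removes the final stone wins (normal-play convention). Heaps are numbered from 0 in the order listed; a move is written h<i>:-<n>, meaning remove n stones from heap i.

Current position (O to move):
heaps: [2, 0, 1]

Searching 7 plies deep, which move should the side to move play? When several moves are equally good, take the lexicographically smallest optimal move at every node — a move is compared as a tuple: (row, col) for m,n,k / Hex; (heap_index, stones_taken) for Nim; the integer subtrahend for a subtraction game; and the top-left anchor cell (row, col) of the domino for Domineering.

ply 1, O at (2,0,1) | h0:-1=+1→(1,0,1)*; h0:-2=-1→(0,0,1); h2:-1=-1→(2,0,0)
ply 2, X at (1,0,1) | h0:-1=-1→(0,0,1)*; h2:-1=-1→(1,0,0)
ply 3, O at (0,0,1) | h2:-1=+1→(0,0,0)*
ply 4: (0,0,0) is terminal -1 (X); from (2,0,1) depth 7

O's best at [(2,0,1)]: h0:-1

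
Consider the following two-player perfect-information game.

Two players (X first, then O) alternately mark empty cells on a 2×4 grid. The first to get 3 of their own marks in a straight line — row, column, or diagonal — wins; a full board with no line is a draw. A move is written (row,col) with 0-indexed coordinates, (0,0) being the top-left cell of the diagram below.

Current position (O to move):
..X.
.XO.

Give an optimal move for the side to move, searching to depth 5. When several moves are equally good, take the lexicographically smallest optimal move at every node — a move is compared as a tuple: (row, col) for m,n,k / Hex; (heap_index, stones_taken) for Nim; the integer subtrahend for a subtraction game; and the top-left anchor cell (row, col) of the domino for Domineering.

p1 O@[..X./.XO.]: (0,0)[O.X./.XO.]+0* (0,1)[.OX./.XO.]+0 (0,3)[..XO/.XO.]+0 (1,0)[..X./OXO.]-1 (1,3)[..X./.XOO]-1
p2 X@[O.X./.XO.]: (0,1)[OXX./.XO.]+0* (0,3)[O.XX/.XO.]+0 (1,0)[O.X./XXO.]+0 (1,3)[O.X./.XOX]+0
p3 O@[OXX./.XO.]: (0,3)[OXXO/.XO.]+0* (1,0)[OXX./OXO.]-1 (1,3)[OXX./.XOO]-1
p4 X@[OXXO/.XO.]: (1,0)[OXXO/XXO.]+0* (1,3)[OXXO/.XOX]+0
p5 O@[OXXO/XXO.]: (1,3)[OXXO/XXOO]+0*
p6 X@[OXXO/XXOO] terminal +0; root [..X./.XO.] d5

O's best at [..X./.XO.]: (0,0)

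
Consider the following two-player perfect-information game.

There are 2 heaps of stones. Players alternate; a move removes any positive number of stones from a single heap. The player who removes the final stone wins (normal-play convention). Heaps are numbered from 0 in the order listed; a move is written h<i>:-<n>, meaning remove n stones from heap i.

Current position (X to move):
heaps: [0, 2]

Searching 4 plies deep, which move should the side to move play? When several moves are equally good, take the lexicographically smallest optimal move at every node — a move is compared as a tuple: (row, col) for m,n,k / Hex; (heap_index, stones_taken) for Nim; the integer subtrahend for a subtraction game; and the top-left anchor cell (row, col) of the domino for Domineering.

ply 1, X at (0,2) | h1:-1=-1→(0,1); h1:-2=+1→(0,0)*
ply 2: (0,0) is terminal -1 (O); from (0,2) depth 4

X's best at [(0,2)]: h1:-2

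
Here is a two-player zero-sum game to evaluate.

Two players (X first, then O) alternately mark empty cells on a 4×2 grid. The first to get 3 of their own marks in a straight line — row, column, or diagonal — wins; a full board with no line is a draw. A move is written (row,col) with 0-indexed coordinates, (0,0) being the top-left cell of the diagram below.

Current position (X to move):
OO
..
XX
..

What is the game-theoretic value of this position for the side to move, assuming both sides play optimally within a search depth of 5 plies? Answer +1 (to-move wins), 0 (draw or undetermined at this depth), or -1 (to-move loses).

p1 X@[OO/../XX/..]: (1,0)[OO/X./XX/..]+0* (1,1)[OO/.X/XX/..]+0 (3,0)[OO/../XX/X.]+0 (3,1)[OO/../XX/.X]+0
p2 O@[OO/X./XX/..]: (1,1)[OO/XO/XX/..]-1 (3,0)[OO/X./XX/O.]+0* (3,1)[OO/X./XX/.O]-1
p3 X@[OO/X./XX/O.]: (1,1)[OO/XX/XX/O.]+0* (3,1)[OO/X./XX/OX]+0
p4 O@[OO/XX/XX/O.]: (3,1)[OO/XX/XX/OO]+0*
p5 X@[OO/XX/XX/OO] terminal +0; root [OO/../XX/..] d5

value(OO/../XX/.., X) = 0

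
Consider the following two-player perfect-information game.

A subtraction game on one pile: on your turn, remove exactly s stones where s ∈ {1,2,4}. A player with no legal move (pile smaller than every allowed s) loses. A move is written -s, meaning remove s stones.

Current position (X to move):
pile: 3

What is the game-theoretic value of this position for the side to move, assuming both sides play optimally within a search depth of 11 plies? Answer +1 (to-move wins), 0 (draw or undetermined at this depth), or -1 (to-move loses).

p1 X@[3]: -1[2]-1* -2[1]-1
p2 O@[2]: -1[1]-1 -2[0]+1*
p3 X@[0] terminal -1; root [3] d11

value(3, X) = -1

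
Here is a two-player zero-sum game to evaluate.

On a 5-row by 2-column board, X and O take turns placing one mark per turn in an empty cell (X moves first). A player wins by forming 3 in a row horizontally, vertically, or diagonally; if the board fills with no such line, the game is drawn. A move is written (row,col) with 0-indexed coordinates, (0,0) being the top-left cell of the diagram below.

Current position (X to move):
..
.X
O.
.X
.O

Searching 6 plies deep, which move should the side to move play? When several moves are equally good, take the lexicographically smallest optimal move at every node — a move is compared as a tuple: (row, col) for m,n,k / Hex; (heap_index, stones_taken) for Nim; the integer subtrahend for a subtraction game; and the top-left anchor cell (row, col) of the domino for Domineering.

X's best at [../.X/O./.X/.O]: (2,1)

ply 1, X at ../.X/O./.X/.O | (0,0)=+0→X./.X/O./.X/.O; (0,1)=+0→.X/.X/O./.X/.O; (1,0)=+0→../XX/O./.X/.O; (2,1)=+1→../.X/OX/.X/.O*; (3,0)=+0→../.X/O./XX/.O; (4,0)=+0→../.X/O./.X/XO
ply 2: ../.X/OX/.X/.O is terminal -1 (O); from ../.X/O./.X/.O depth 6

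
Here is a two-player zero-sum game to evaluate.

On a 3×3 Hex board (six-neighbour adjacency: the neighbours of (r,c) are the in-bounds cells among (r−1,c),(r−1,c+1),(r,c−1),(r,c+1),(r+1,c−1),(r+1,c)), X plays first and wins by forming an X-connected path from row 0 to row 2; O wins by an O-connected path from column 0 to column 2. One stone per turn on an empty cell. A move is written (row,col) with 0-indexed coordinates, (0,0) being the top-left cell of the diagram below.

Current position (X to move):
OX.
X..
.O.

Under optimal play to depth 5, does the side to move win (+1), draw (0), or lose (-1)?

value(OX./X../.O., X) = +1

p1 X@[OX./X../.O.]: (0,2)[OXX/X../.O.]-1 (1,1)[OX./XX./.O.]-1 (1,2)[OX./X.X/.O.]+1* (2,0)[OX./X../XO.]+1 (2,2)[OX./X../.OX]+1
p2 O@[OX./X.X/.O.]: (0,2)[OXO/X.X/.O.]-1* (1,1)[OX./XOX/.O.]-1 (2,0)[OX./X.X/OO.]-1 (2,2)[OX./X.X/.OO]-1
p3 X@[OXO/X.X/.O.]: (1,1)[OXO/XXX/.O.]+1* (2,0)[OXO/X.X/XO.]+1 (2,2)[OXO/X.X/.OX]+1
p4 O@[OXO/XXX/.O.]: (2,0)[OXO/XXX/OO.]-1* (2,2)[OXO/XXX/.OO]-1
p5 X@[OXO/XXX/OO.]: (2,2)[OXO/XXX/OOX]+1*
p6 O@[OXO/XXX/OOX] terminal -1; root [OX./X../.O.] d5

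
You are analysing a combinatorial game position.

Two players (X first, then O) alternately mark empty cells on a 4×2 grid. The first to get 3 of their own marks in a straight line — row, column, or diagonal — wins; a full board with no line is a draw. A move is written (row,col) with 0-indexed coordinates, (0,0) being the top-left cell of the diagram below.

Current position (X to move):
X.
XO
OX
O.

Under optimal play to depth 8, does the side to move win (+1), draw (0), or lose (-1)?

value(X./XO/OX/O., X) = 0

[X./XO/OX/O.] X move#1: (0,1):+0/XX/XO/OX/O.*, (3,1):+0/X./XO/OX/OX
[XX/XO/OX/O.] O move#2: (3,1):+0/XX/XO/OX/OO*
[XX/XO/OX/OO] end (terminal +0, X#3); searched X./XO/OX/O. to 8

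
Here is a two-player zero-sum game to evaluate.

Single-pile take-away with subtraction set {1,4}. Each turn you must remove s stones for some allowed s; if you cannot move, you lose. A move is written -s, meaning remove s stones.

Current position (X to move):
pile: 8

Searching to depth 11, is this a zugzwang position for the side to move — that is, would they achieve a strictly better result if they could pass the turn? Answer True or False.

zugzwang(8, X) = False

ply 1, X at 8 | -1=+1→7*; -4=-1→4
ply 2, O at 7 | -1=-1→6*; -4=-1→3
ply 3, X at 6 | -1=+1→5*; -4=+1→2
ply 4, O at 5 | -1=-1→4*; -4=-1→1
ply 5, X at 4 | -1=-1→3; -4=+1→0*
ply 6: 0 is terminal -1 (O); from 8 depth 11
if X skipped the turn, O would face:
~ ply 1, O at 8 | -1=+1→7*; -4=-1→4
~ ply 2, X at 7 | -1=-1→6*; -4=-1→3
~ ply 3, O at 6 | -1=+1→5*; -4=+1→2
~ ply 4, X at 5 | -1=-1→4*; -4=-1→1
~ ply 5, O at 4 | -1=-1→3; -4=+1→0*
~ ply 6: 0 is terminal -1 (X); from 8 depth 11
compare (X): move=+1 vs pass=-1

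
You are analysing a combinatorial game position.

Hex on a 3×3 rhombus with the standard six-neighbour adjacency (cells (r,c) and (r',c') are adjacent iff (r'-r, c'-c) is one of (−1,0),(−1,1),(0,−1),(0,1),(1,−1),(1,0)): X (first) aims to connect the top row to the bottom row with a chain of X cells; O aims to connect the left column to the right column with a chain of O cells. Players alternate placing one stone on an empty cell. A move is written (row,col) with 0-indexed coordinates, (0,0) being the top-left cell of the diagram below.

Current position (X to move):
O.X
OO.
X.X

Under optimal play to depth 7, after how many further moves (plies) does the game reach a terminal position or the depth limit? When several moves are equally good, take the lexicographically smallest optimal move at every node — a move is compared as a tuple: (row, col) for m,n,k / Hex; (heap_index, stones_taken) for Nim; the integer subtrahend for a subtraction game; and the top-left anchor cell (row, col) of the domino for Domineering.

ply 1, X at O.X/OO./X.X | (0,1)=-1→OXX/OO./X.X; (1,2)=+1→O.X/OOX/X.X*; (2,1)=-1→O.X/OO./XXX
ply 2: O.X/OOX/X.X is terminal -1 (O); from O.X/OO./X.X depth 7

PV length from [O.X/OO./X.X]: 1 ply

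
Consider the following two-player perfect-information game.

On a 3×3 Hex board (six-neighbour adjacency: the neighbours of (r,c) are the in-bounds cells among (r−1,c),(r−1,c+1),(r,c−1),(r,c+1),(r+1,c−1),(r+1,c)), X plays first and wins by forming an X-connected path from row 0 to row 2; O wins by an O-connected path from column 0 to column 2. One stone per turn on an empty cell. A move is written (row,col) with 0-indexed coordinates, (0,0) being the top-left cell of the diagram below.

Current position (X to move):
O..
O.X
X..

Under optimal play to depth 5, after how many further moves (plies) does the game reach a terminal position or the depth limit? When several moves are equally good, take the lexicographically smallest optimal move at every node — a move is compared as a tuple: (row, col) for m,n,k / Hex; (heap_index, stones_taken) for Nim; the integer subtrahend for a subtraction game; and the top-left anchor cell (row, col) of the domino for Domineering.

PV length from [O../O.X/X..]: 3 plies

ply 1, X at O../O.X/X.. | (0,1)=+1→OX./O.X/X..*; (0,2)=+1→O.X/O.X/X..; (1,1)=+1→O../OXX/X..; (2,1)=-1→O../O.X/XX.; (2,2)=-1→O../O.X/X.X
ply 2, O at OX./O.X/X.. | (0,2)=-1→OXO/O.X/X..*; (1,1)=-1→OX./OOX/X..; (2,1)=-1→OX./O.X/XO.; (2,2)=-1→OX./O.X/X.O
ply 3, X at OXO/O.X/X.. | (1,1)=+1→OXO/OXX/X..*; (2,1)=-1→OXO/O.X/XX.; (2,2)=-1→OXO/O.X/X.X
ply 4: OXO/OXX/X.. is terminal -1 (O); from O../O.X/X.. depth 5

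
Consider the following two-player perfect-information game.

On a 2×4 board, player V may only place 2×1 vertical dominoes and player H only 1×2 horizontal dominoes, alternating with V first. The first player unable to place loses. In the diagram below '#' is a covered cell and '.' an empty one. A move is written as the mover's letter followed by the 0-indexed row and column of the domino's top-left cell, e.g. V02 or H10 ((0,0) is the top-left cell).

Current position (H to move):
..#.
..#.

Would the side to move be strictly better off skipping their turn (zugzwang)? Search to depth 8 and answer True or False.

ply 1, H at ..#./..#. | H00=+1→###./..#.*; H10=+1→..#./###.
ply 2, V at ###./..#. | V03=-1→####/..##*
ply 3, H at ####/..## | H10=+1→####/####*
ply 4: ####/#### is terminal -1 (V); from ..#./..#. depth 8
if H skipped the turn, V would face:
~ ply 1, V at ..#./..#. | V00=+1→#.#./#.#.*; V01=+1→.##./.##.; V03=-1→..##/..##
~ ply 2: #.#./#.#. is terminal -1 (H); from ..#./..#. depth 8
compare (H): move=+1 vs pass=-1

zugzwang(..#./..#., H) = False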